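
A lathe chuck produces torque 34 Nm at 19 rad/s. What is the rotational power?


Given: tau = 34 Nm, omega = 19 rad/s
Using P = tau * omega
P = 34 * 19
P = 646 W

646 W


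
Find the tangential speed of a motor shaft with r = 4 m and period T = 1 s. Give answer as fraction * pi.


Given: radius r = 4 m, period T = 1 s
Using v = 2*pi*r / T
v = 2*pi*4 / 1
v = 8*pi / 1
v = 8*pi m/s

8*pi m/s


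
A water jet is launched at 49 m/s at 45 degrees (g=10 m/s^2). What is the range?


Given: v0 = 49 m/s, theta = 45 deg, g = 10 m/s^2
sin(2*45) = sin(90) = 1
Using R = v0^2 * sin(2*theta) / g
R = 49^2 * 1 / 10
R = 2401 / 10
R = 2401/10 m

2401/10 m


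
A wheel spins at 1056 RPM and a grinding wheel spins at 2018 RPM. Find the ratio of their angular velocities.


Given: RPM_A = 1056, RPM_B = 2018
omega = 2*pi*RPM/60, so omega_A/omega_B = RPM_A / RPM_B
omega_A/omega_B = 1056 / 2018
omega_A/omega_B = 528/1009

528/1009


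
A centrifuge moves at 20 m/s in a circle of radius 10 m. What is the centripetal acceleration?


Given: v = 20 m/s, r = 10 m
Using a_c = v^2 / r
a_c = 20^2 / 10
a_c = 400 / 10
a_c = 40 m/s^2

40 m/s^2


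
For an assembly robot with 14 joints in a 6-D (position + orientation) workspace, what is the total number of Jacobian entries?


Given: task space dimension = 6, joints = 14
Jacobian is a 6 x 14 matrix
Total entries = rows * columns
Total = 6 * 14
Total = 84

84


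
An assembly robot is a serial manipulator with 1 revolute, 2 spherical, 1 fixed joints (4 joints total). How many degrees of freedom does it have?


Given: serial robot with 1 revolute, 2 spherical, 1 fixed joints
DOF contribution per joint type: revolute=1, prismatic=1, spherical=3, fixed=0
DOF = 1*1 + 2*3 + 1*0
DOF = 7

7


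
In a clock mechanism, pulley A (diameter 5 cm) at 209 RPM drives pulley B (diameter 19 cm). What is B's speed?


Given: D1 = 5 cm, w1 = 209 RPM, D2 = 19 cm
Using D1*w1 = D2*w2
w2 = D1*w1 / D2
w2 = 5*209 / 19
w2 = 1045 / 19
w2 = 55 RPM

55 RPM


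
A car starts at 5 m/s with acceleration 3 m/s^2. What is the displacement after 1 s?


Given: v0 = 5 m/s, a = 3 m/s^2, t = 1 s
Using s = v0*t + (1/2)*a*t^2
s = 5*1 + (1/2)*3*1^2
s = 5 + (1/2)*3
s = 5 + 3/2
s = 13/2

13/2 m


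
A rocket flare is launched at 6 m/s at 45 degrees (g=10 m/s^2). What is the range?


Given: v0 = 6 m/s, theta = 45 deg, g = 10 m/s^2
sin(2*45) = sin(90) = 1
Using R = v0^2 * sin(2*theta) / g
R = 6^2 * 1 / 10
R = 36 / 10
R = 18/5 m

18/5 m


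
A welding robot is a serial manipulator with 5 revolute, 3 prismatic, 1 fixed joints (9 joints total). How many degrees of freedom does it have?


Given: serial robot with 5 revolute, 3 prismatic, 1 fixed joints
DOF contribution per joint type: revolute=1, prismatic=1, spherical=3, fixed=0
DOF = 5*1 + 3*1 + 1*0
DOF = 8

8


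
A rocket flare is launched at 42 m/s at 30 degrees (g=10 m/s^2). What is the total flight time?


Given: v0 = 42 m/s, theta = 30 deg, g = 10 m/s^2
sin(30) = 1/2
Using T = 2*v0*sin(theta) / g
T = 2*42*1/2 / 10
T = 42 / 10
T = 21/5 s

21/5 s


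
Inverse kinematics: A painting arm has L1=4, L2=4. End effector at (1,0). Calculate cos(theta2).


Given: L1 = 4, L2 = 4, target (x, y) = (1, 0)
Using cos(theta2) = (x^2 + y^2 - L1^2 - L2^2) / (2*L1*L2)
x^2 + y^2 = 1^2 + 0 = 1
L1^2 + L2^2 = 16 + 16 = 32
Numerator = 1 - 32 = -31
Denominator = 2*4*4 = 32
cos(theta2) = -31/32 = -31/32

-31/32


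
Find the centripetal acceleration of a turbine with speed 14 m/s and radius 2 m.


Given: v = 14 m/s, r = 2 m
Using a_c = v^2 / r
a_c = 14^2 / 2
a_c = 196 / 2
a_c = 98 m/s^2

98 m/s^2


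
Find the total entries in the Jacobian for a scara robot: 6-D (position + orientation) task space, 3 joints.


Given: task space dimension = 6, joints = 3
Jacobian is a 6 x 3 matrix
Total entries = rows * columns
Total = 6 * 3
Total = 18

18


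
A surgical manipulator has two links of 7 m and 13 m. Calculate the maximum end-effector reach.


Given: L1 = 7 m, L2 = 13 m
For a 2-link planar arm, max reach = L1 + L2 (fully extended)
Max reach = 7 + 13
Max reach = 20 m

20 m


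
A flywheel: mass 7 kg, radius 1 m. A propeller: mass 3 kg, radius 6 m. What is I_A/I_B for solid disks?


Given: M1=7 kg, R1=1 m, M2=3 kg, R2=6 m
For a disk: I = (1/2)*M*R^2, so I_A/I_B = (M1*R1^2)/(M2*R2^2)
M1*R1^2 = 7*1 = 7
M2*R2^2 = 3*36 = 108
I_A/I_B = 7/108 = 7/108

7/108


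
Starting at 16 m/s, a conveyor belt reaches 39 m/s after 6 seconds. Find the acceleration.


Given: initial velocity v0 = 16 m/s, final velocity v = 39 m/s, time t = 6 s
Using a = (v - v0) / t
a = (39 - 16) / 6
a = 23 / 6
a = 23/6 m/s^2

23/6 m/s^2


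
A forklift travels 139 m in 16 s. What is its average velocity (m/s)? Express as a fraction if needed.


Given: distance d = 139 m, time t = 16 s
Using v = d / t
v = 139 / 16
v = 139/16 m/s

139/16 m/s


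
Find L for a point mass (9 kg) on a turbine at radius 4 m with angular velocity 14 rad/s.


Given: m = 9 kg, r = 4 m, omega = 14 rad/s
For a point mass: I = m*r^2
I = 9*4^2 = 9*16 = 144
L = I*omega = 144*14
L = 2016 kg*m^2/s

2016 kg*m^2/s


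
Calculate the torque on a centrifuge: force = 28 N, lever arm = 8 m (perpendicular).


Given: F = 28 N, r = 8 m, angle = 90 deg (perpendicular)
Using tau = F * r * sin(90)
sin(90) = 1
tau = 28 * 8 * 1
tau = 224 Nm

224 Nm


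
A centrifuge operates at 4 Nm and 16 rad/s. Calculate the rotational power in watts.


Given: tau = 4 Nm, omega = 16 rad/s
Using P = tau * omega
P = 4 * 16
P = 64 W

64 W


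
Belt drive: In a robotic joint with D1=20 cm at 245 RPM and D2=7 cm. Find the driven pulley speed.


Given: D1 = 20 cm, w1 = 245 RPM, D2 = 7 cm
Using D1*w1 = D2*w2
w2 = D1*w1 / D2
w2 = 20*245 / 7
w2 = 4900 / 7
w2 = 700 RPM

700 RPM


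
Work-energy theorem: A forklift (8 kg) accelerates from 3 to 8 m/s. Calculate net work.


Given: m = 8 kg, v0 = 3 m/s, v = 8 m/s
Using W = (1/2)*m*(v^2 - v0^2)
v^2 = 8^2 = 64
v0^2 = 3^2 = 9
v^2 - v0^2 = 64 - 9 = 55
W = (1/2)*8*55 = 220 J

220 J


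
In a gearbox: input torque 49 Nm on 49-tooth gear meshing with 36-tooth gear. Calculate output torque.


Given: N1 = 49, N2 = 36, T1 = 49 Nm
Using T2/T1 = N2/N1
T2 = T1 * N2 / N1
T2 = 49 * 36 / 49
T2 = 1764 / 49
T2 = 36 Nm

36 Nm


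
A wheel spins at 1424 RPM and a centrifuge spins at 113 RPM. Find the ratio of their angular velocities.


Given: RPM_A = 1424, RPM_B = 113
omega = 2*pi*RPM/60, so omega_A/omega_B = RPM_A / RPM_B
omega_A/omega_B = 1424 / 113
omega_A/omega_B = 1424/113

1424/113


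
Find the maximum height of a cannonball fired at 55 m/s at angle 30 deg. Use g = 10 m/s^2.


Given: v0 = 55 m/s, theta = 30 deg, g = 10 m/s^2
sin^2(30) = 1/4
Using H = v0^2 * sin^2(theta) / (2*g)
H = 55^2 * 1/4 / (2*10)
H = 3025 * 1/4 / 20
H = 3025/4 / 20
H = 605/16 m

605/16 m


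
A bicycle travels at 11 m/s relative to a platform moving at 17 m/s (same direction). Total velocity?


Given: object velocity = 11 m/s, platform velocity = 17 m/s (same direction)
Using classical velocity addition: v_total = v_object + v_platform
v_total = 11 + 17
v_total = 28 m/s

28 m/s


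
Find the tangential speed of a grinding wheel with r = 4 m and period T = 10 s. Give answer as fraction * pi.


Given: radius r = 4 m, period T = 10 s
Using v = 2*pi*r / T
v = 2*pi*4 / 10
v = 8*pi / 10
v = 4/5*pi m/s

4/5*pi m/s


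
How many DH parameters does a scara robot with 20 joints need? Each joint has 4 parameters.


Given: 20 joints, 4 DH parameters per joint (d, theta, a, alpha)
Total DH parameters = number_of_joints * 4
Total = 20 * 4
Total = 80

80


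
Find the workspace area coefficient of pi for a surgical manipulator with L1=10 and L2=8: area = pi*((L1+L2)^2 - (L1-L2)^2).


Given: L1 = 10, L2 = 8
(L1+L2)^2 = (18)^2 = 324
(L1-L2)^2 = (2)^2 = 4
Difference = 324 - 4 = 320
This equals 4*L1*L2 = 4*10*8 = 320
Workspace area = 320*pi

320


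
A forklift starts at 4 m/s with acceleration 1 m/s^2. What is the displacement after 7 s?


Given: v0 = 4 m/s, a = 1 m/s^2, t = 7 s
Using s = v0*t + (1/2)*a*t^2
s = 4*7 + (1/2)*1*7^2
s = 28 + (1/2)*49
s = 28 + 49/2
s = 105/2

105/2 m


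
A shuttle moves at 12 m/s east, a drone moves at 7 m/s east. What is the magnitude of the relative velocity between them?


Given: v_A = 12 m/s east, v_B = 7 m/s east
Both move in the same direction; relative speed = |v_A - v_B|
|12 - 7| = |5|
= 5 m/s

5 m/s


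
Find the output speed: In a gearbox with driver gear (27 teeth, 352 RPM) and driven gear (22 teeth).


Given: N1 = 27 teeth, w1 = 352 RPM, N2 = 22 teeth
Using N1*w1 = N2*w2
w2 = N1*w1 / N2
w2 = 27*352 / 22
w2 = 9504 / 22
w2 = 432 RPM

432 RPM


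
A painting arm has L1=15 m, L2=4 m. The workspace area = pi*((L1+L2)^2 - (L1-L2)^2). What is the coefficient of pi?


Given: L1 = 15, L2 = 4
(L1+L2)^2 = (19)^2 = 361
(L1-L2)^2 = (11)^2 = 121
Difference = 361 - 121 = 240
This equals 4*L1*L2 = 4*15*4 = 240
Workspace area = 240*pi

240


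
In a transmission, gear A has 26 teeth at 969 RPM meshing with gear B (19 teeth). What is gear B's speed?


Given: N1 = 26 teeth, w1 = 969 RPM, N2 = 19 teeth
Using N1*w1 = N2*w2
w2 = N1*w1 / N2
w2 = 26*969 / 19
w2 = 25194 / 19
w2 = 1326 RPM

1326 RPM


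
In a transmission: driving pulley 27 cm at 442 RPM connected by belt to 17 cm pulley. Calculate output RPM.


Given: D1 = 27 cm, w1 = 442 RPM, D2 = 17 cm
Using D1*w1 = D2*w2
w2 = D1*w1 / D2
w2 = 27*442 / 17
w2 = 11934 / 17
w2 = 702 RPM

702 RPM


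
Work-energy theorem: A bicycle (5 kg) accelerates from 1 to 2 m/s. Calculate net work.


Given: m = 5 kg, v0 = 1 m/s, v = 2 m/s
Using W = (1/2)*m*(v^2 - v0^2)
v^2 = 2^2 = 4
v0^2 = 1^2 = 1
v^2 - v0^2 = 4 - 1 = 3
W = (1/2)*5*3 = 15/2 J

15/2 J


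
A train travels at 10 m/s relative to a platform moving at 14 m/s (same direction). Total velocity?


Given: object velocity = 10 m/s, platform velocity = 14 m/s (same direction)
Using classical velocity addition: v_total = v_object + v_platform
v_total = 10 + 14
v_total = 24 m/s

24 m/s


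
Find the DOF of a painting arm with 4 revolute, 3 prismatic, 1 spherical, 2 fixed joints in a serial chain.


Given: serial robot with 4 revolute, 3 prismatic, 1 spherical, 2 fixed joints
DOF contribution per joint type: revolute=1, prismatic=1, spherical=3, fixed=0
DOF = 4*1 + 3*1 + 1*3 + 2*0
DOF = 10

10


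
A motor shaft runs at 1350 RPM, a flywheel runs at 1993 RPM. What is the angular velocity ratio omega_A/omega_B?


Given: RPM_A = 1350, RPM_B = 1993
omega = 2*pi*RPM/60, so omega_A/omega_B = RPM_A / RPM_B
omega_A/omega_B = 1350 / 1993
omega_A/omega_B = 1350/1993

1350/1993


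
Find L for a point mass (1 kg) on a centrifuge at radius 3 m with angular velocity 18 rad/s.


Given: m = 1 kg, r = 3 m, omega = 18 rad/s
For a point mass: I = m*r^2
I = 1*3^2 = 1*9 = 9
L = I*omega = 9*18
L = 162 kg*m^2/s

162 kg*m^2/s


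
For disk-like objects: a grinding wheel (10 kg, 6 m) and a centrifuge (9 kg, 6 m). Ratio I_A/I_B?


Given: M1=10 kg, R1=6 m, M2=9 kg, R2=6 m
For a disk: I = (1/2)*M*R^2, so I_A/I_B = (M1*R1^2)/(M2*R2^2)
M1*R1^2 = 10*36 = 360
M2*R2^2 = 9*36 = 324
I_A/I_B = 360/324 = 10/9

10/9


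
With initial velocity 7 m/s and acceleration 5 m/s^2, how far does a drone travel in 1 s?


Given: v0 = 7 m/s, a = 5 m/s^2, t = 1 s
Using s = v0*t + (1/2)*a*t^2
s = 7*1 + (1/2)*5*1^2
s = 7 + (1/2)*5
s = 7 + 5/2
s = 19/2

19/2 m


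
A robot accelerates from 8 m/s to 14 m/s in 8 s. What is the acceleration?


Given: initial velocity v0 = 8 m/s, final velocity v = 14 m/s, time t = 8 s
Using a = (v - v0) / t
a = (14 - 8) / 8
a = 6 / 8
a = 3/4 m/s^2

3/4 m/s^2


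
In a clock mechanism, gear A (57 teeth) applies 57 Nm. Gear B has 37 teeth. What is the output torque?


Given: N1 = 57, N2 = 37, T1 = 57 Nm
Using T2/T1 = N2/N1
T2 = T1 * N2 / N1
T2 = 57 * 37 / 57
T2 = 2109 / 57
T2 = 37 Nm

37 Nm


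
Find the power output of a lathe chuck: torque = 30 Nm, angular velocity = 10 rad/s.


Given: tau = 30 Nm, omega = 10 rad/s
Using P = tau * omega
P = 30 * 10
P = 300 W

300 W


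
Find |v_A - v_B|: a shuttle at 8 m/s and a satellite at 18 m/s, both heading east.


Given: v_A = 8 m/s east, v_B = 18 m/s east
Both move in the same direction; relative speed = |v_A - v_B|
|8 - 18| = |-10|
= 10 m/s

10 m/s


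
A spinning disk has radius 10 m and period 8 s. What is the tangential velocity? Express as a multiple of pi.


Given: radius r = 10 m, period T = 8 s
Using v = 2*pi*r / T
v = 2*pi*10 / 8
v = 20*pi / 8
v = 5/2*pi m/s

5/2*pi m/s


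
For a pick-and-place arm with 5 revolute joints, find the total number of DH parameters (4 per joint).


Given: 5 joints, 4 DH parameters per joint (d, theta, a, alpha)
Total DH parameters = number_of_joints * 4
Total = 5 * 4
Total = 20

20


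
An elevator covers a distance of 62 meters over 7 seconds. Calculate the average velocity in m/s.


Given: distance d = 62 m, time t = 7 s
Using v = d / t
v = 62 / 7
v = 62/7 m/s

62/7 m/s


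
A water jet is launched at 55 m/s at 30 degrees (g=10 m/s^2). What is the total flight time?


Given: v0 = 55 m/s, theta = 30 deg, g = 10 m/s^2
sin(30) = 1/2
Using T = 2*v0*sin(theta) / g
T = 2*55*1/2 / 10
T = 55 / 10
T = 11/2 s

11/2 s


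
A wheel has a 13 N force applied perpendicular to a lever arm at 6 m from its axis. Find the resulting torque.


Given: F = 13 N, r = 6 m, angle = 90 deg (perpendicular)
Using tau = F * r * sin(90)
sin(90) = 1
tau = 13 * 6 * 1
tau = 78 Nm

78 Nm


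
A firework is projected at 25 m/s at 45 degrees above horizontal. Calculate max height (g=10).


Given: v0 = 25 m/s, theta = 45 deg, g = 10 m/s^2
sin^2(45) = 1/2
Using H = v0^2 * sin^2(theta) / (2*g)
H = 25^2 * 1/2 / (2*10)
H = 625 * 1/2 / 20
H = 625/2 / 20
H = 125/8 m

125/8 m


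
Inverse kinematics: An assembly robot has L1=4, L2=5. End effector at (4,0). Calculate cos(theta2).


Given: L1 = 4, L2 = 5, target (x, y) = (4, 0)
Using cos(theta2) = (x^2 + y^2 - L1^2 - L2^2) / (2*L1*L2)
x^2 + y^2 = 4^2 + 0 = 16
L1^2 + L2^2 = 16 + 25 = 41
Numerator = 16 - 41 = -25
Denominator = 2*4*5 = 40
cos(theta2) = -25/40 = -5/8

-5/8


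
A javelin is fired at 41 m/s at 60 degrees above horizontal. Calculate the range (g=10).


Given: v0 = 41 m/s, theta = 60 deg, g = 10 m/s^2
sin(2*60) = sin(120) = sqrt(3)/2
Using R = v0^2 * sin(2*theta) / g
R = 41^2 * (sqrt(3)/2) / 10
R = 1681 * sqrt(3) / 20
R = 1681/20*sqrt(3) m

1681/20*sqrt(3) m


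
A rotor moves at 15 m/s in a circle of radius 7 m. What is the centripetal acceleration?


Given: v = 15 m/s, r = 7 m
Using a_c = v^2 / r
a_c = 15^2 / 7
a_c = 225 / 7
a_c = 225/7 m/s^2

225/7 m/s^2


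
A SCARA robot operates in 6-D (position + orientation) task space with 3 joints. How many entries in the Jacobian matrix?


Given: task space dimension = 6, joints = 3
Jacobian is a 6 x 3 matrix
Total entries = rows * columns
Total = 6 * 3
Total = 18

18


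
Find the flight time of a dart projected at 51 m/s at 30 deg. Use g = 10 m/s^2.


Given: v0 = 51 m/s, theta = 30 deg, g = 10 m/s^2
sin(30) = 1/2
Using T = 2*v0*sin(theta) / g
T = 2*51*1/2 / 10
T = 51 / 10
T = 51/10 s

51/10 s


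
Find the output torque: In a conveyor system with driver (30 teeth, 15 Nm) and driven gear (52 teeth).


Given: N1 = 30, N2 = 52, T1 = 15 Nm
Using T2/T1 = N2/N1
T2 = T1 * N2 / N1
T2 = 15 * 52 / 30
T2 = 780 / 30
T2 = 26 Nm

26 Nm


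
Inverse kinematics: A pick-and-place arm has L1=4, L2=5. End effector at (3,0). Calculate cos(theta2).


Given: L1 = 4, L2 = 5, target (x, y) = (3, 0)
Using cos(theta2) = (x^2 + y^2 - L1^2 - L2^2) / (2*L1*L2)
x^2 + y^2 = 3^2 + 0 = 9
L1^2 + L2^2 = 16 + 25 = 41
Numerator = 9 - 41 = -32
Denominator = 2*4*5 = 40
cos(theta2) = -32/40 = -4/5

-4/5


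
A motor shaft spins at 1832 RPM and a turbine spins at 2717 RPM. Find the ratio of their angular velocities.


Given: RPM_A = 1832, RPM_B = 2717
omega = 2*pi*RPM/60, so omega_A/omega_B = RPM_A / RPM_B
omega_A/omega_B = 1832 / 2717
omega_A/omega_B = 1832/2717

1832/2717


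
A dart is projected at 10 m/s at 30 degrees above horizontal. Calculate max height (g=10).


Given: v0 = 10 m/s, theta = 30 deg, g = 10 m/s^2
sin^2(30) = 1/4
Using H = v0^2 * sin^2(theta) / (2*g)
H = 10^2 * 1/4 / (2*10)
H = 100 * 1/4 / 20
H = 25 / 20
H = 5/4 m

5/4 m


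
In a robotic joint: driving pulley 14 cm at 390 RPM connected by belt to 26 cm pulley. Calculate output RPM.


Given: D1 = 14 cm, w1 = 390 RPM, D2 = 26 cm
Using D1*w1 = D2*w2
w2 = D1*w1 / D2
w2 = 14*390 / 26
w2 = 5460 / 26
w2 = 210 RPM

210 RPM


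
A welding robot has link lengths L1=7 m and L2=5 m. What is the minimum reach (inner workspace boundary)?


Given: L1 = 7 m, L2 = 5 m
For a 2-link planar arm, min reach = |L1 - L2| (second link folded back)
Min reach = |7 - 5|
Min reach = 2 m

2 m


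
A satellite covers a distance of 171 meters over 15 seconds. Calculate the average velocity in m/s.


Given: distance d = 171 m, time t = 15 s
Using v = d / t
v = 171 / 15
v = 57/5 m/s

57/5 m/s


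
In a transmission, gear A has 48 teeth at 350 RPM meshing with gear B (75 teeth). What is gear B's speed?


Given: N1 = 48 teeth, w1 = 350 RPM, N2 = 75 teeth
Using N1*w1 = N2*w2
w2 = N1*w1 / N2
w2 = 48*350 / 75
w2 = 16800 / 75
w2 = 224 RPM

224 RPM


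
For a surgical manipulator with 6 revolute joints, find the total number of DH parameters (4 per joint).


Given: 6 joints, 4 DH parameters per joint (d, theta, a, alpha)
Total DH parameters = number_of_joints * 4
Total = 6 * 4
Total = 24

24


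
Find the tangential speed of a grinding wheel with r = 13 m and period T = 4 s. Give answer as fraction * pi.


Given: radius r = 13 m, period T = 4 s
Using v = 2*pi*r / T
v = 2*pi*13 / 4
v = 26*pi / 4
v = 13/2*pi m/s

13/2*pi m/s


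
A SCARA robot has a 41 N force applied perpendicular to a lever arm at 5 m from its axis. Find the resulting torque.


Given: F = 41 N, r = 5 m, angle = 90 deg (perpendicular)
Using tau = F * r * sin(90)
sin(90) = 1
tau = 41 * 5 * 1
tau = 205 Nm

205 Nm


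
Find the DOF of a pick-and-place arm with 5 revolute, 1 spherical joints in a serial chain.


Given: serial robot with 5 revolute, 1 spherical joints
DOF contribution per joint type: revolute=1, prismatic=1, spherical=3, fixed=0
DOF = 5*1 + 1*3
DOF = 8

8


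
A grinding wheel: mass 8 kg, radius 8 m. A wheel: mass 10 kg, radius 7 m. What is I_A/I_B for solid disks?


Given: M1=8 kg, R1=8 m, M2=10 kg, R2=7 m
For a disk: I = (1/2)*M*R^2, so I_A/I_B = (M1*R1^2)/(M2*R2^2)
M1*R1^2 = 8*64 = 512
M2*R2^2 = 10*49 = 490
I_A/I_B = 512/490 = 256/245

256/245


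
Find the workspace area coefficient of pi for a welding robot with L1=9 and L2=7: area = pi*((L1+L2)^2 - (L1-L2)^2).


Given: L1 = 9, L2 = 7
(L1+L2)^2 = (16)^2 = 256
(L1-L2)^2 = (2)^2 = 4
Difference = 256 - 4 = 252
This equals 4*L1*L2 = 4*9*7 = 252
Workspace area = 252*pi

252


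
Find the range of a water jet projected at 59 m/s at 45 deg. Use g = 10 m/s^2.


Given: v0 = 59 m/s, theta = 45 deg, g = 10 m/s^2
sin(2*45) = sin(90) = 1
Using R = v0^2 * sin(2*theta) / g
R = 59^2 * 1 / 10
R = 3481 / 10
R = 3481/10 m

3481/10 m


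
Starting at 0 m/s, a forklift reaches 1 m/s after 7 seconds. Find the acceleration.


Given: initial velocity v0 = 0 m/s, final velocity v = 1 m/s, time t = 7 s
Using a = (v - v0) / t
a = (1 - 0) / 7
a = 1 / 7
a = 1/7 m/s^2

1/7 m/s^2


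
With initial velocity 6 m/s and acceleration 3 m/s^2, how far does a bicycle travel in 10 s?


Given: v0 = 6 m/s, a = 3 m/s^2, t = 10 s
Using s = v0*t + (1/2)*a*t^2
s = 6*10 + (1/2)*3*10^2
s = 60 + (1/2)*300
s = 60 + 150
s = 210

210 m


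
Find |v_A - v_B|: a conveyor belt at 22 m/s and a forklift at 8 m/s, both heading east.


Given: v_A = 22 m/s east, v_B = 8 m/s east
Both move in the same direction; relative speed = |v_A - v_B|
|22 - 8| = |14|
= 14 m/s

14 m/s


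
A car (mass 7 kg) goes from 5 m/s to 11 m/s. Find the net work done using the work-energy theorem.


Given: m = 7 kg, v0 = 5 m/s, v = 11 m/s
Using W = (1/2)*m*(v^2 - v0^2)
v^2 = 11^2 = 121
v0^2 = 5^2 = 25
v^2 - v0^2 = 121 - 25 = 96
W = (1/2)*7*96 = 336 J

336 J


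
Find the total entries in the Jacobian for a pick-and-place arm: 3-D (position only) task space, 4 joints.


Given: task space dimension = 3, joints = 4
Jacobian is a 3 x 4 matrix
Total entries = rows * columns
Total = 3 * 4
Total = 12

12


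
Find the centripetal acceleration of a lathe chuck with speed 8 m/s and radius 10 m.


Given: v = 8 m/s, r = 10 m
Using a_c = v^2 / r
a_c = 8^2 / 10
a_c = 64 / 10
a_c = 32/5 m/s^2

32/5 m/s^2


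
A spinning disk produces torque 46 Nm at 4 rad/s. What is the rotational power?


Given: tau = 46 Nm, omega = 4 rad/s
Using P = tau * omega
P = 46 * 4
P = 184 W

184 W


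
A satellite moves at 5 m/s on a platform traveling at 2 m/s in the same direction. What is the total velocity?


Given: object velocity = 5 m/s, platform velocity = 2 m/s (same direction)
Using classical velocity addition: v_total = v_object + v_platform
v_total = 5 + 2
v_total = 7 m/s

7 m/s


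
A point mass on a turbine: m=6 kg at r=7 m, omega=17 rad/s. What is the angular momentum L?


Given: m = 6 kg, r = 7 m, omega = 17 rad/s
For a point mass: I = m*r^2
I = 6*7^2 = 6*49 = 294
L = I*omega = 294*17
L = 4998 kg*m^2/s

4998 kg*m^2/s


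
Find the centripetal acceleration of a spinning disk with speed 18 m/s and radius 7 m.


Given: v = 18 m/s, r = 7 m
Using a_c = v^2 / r
a_c = 18^2 / 7
a_c = 324 / 7
a_c = 324/7 m/s^2

324/7 m/s^2


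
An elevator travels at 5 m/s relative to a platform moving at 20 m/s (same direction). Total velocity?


Given: object velocity = 5 m/s, platform velocity = 20 m/s (same direction)
Using classical velocity addition: v_total = v_object + v_platform
v_total = 5 + 20
v_total = 25 m/s

25 m/s


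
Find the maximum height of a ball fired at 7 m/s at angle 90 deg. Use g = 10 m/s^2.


Given: v0 = 7 m/s, theta = 90 deg, g = 10 m/s^2
sin^2(90) = 1
Using H = v0^2 * sin^2(theta) / (2*g)
H = 7^2 * 1 / (2*10)
H = 49 * 1 / 20
H = 49 / 20
H = 49/20 m

49/20 m


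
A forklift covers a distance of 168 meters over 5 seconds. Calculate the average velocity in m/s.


Given: distance d = 168 m, time t = 5 s
Using v = d / t
v = 168 / 5
v = 168/5 m/s

168/5 m/s


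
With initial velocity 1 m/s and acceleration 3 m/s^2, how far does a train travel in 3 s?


Given: v0 = 1 m/s, a = 3 m/s^2, t = 3 s
Using s = v0*t + (1/2)*a*t^2
s = 1*3 + (1/2)*3*3^2
s = 3 + (1/2)*27
s = 3 + 27/2
s = 33/2

33/2 m


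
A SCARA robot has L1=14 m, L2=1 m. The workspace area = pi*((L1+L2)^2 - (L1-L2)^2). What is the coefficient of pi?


Given: L1 = 14, L2 = 1
(L1+L2)^2 = (15)^2 = 225
(L1-L2)^2 = (13)^2 = 169
Difference = 225 - 169 = 56
This equals 4*L1*L2 = 4*14*1 = 56
Workspace area = 56*pi

56


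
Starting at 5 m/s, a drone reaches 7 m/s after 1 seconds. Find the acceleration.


Given: initial velocity v0 = 5 m/s, final velocity v = 7 m/s, time t = 1 s
Using a = (v - v0) / t
a = (7 - 5) / 1
a = 2 / 1
a = 2 m/s^2

2 m/s^2


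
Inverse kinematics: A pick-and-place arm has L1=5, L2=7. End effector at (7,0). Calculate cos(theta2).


Given: L1 = 5, L2 = 7, target (x, y) = (7, 0)
Using cos(theta2) = (x^2 + y^2 - L1^2 - L2^2) / (2*L1*L2)
x^2 + y^2 = 7^2 + 0 = 49
L1^2 + L2^2 = 25 + 49 = 74
Numerator = 49 - 74 = -25
Denominator = 2*5*7 = 70
cos(theta2) = -25/70 = -5/14

-5/14


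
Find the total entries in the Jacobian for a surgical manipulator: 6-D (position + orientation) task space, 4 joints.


Given: task space dimension = 6, joints = 4
Jacobian is a 6 x 4 matrix
Total entries = rows * columns
Total = 6 * 4
Total = 24

24


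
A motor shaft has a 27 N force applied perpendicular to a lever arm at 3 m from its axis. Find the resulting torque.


Given: F = 27 N, r = 3 m, angle = 90 deg (perpendicular)
Using tau = F * r * sin(90)
sin(90) = 1
tau = 27 * 3 * 1
tau = 81 Nm

81 Nm


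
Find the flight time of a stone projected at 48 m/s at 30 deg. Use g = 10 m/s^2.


Given: v0 = 48 m/s, theta = 30 deg, g = 10 m/s^2
sin(30) = 1/2
Using T = 2*v0*sin(theta) / g
T = 2*48*1/2 / 10
T = 48 / 10
T = 24/5 s

24/5 s


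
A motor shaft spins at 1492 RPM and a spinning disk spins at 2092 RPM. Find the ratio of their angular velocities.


Given: RPM_A = 1492, RPM_B = 2092
omega = 2*pi*RPM/60, so omega_A/omega_B = RPM_A / RPM_B
omega_A/omega_B = 1492 / 2092
omega_A/omega_B = 373/523

373/523


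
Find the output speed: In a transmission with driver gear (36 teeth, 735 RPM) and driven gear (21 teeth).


Given: N1 = 36 teeth, w1 = 735 RPM, N2 = 21 teeth
Using N1*w1 = N2*w2
w2 = N1*w1 / N2
w2 = 36*735 / 21
w2 = 26460 / 21
w2 = 1260 RPM

1260 RPM


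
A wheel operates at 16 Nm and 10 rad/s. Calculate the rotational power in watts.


Given: tau = 16 Nm, omega = 10 rad/s
Using P = tau * omega
P = 16 * 10
P = 160 W

160 W


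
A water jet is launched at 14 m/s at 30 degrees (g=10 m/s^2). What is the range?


Given: v0 = 14 m/s, theta = 30 deg, g = 10 m/s^2
sin(2*30) = sin(60) = sqrt(3)/2
Using R = v0^2 * sin(2*theta) / g
R = 14^2 * (sqrt(3)/2) / 10
R = 196 * sqrt(3) / 20
R = 49/5*sqrt(3) m

49/5*sqrt(3) m


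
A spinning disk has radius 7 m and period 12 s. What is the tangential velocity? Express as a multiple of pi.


Given: radius r = 7 m, period T = 12 s
Using v = 2*pi*r / T
v = 2*pi*7 / 12
v = 14*pi / 12
v = 7/6*pi m/s

7/6*pi m/s


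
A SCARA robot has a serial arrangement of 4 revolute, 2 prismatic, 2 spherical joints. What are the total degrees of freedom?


Given: serial robot with 4 revolute, 2 prismatic, 2 spherical joints
DOF contribution per joint type: revolute=1, prismatic=1, spherical=3, fixed=0
DOF = 4*1 + 2*1 + 2*3
DOF = 12

12


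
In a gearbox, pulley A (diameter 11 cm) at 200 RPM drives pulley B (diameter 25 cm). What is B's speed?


Given: D1 = 11 cm, w1 = 200 RPM, D2 = 25 cm
Using D1*w1 = D2*w2
w2 = D1*w1 / D2
w2 = 11*200 / 25
w2 = 2200 / 25
w2 = 88 RPM

88 RPM


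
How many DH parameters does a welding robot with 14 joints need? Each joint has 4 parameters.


Given: 14 joints, 4 DH parameters per joint (d, theta, a, alpha)
Total DH parameters = number_of_joints * 4
Total = 14 * 4
Total = 56

56


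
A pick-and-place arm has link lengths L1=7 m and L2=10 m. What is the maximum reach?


Given: L1 = 7 m, L2 = 10 m
For a 2-link planar arm, max reach = L1 + L2 (fully extended)
Max reach = 7 + 10
Max reach = 17 m

17 m


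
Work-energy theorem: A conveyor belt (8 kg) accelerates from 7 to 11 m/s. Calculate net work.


Given: m = 8 kg, v0 = 7 m/s, v = 11 m/s
Using W = (1/2)*m*(v^2 - v0^2)
v^2 = 11^2 = 121
v0^2 = 7^2 = 49
v^2 - v0^2 = 121 - 49 = 72
W = (1/2)*8*72 = 288 J

288 J


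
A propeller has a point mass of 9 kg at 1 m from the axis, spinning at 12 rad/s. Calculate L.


Given: m = 9 kg, r = 1 m, omega = 12 rad/s
For a point mass: I = m*r^2
I = 9*1^2 = 9*1 = 9
L = I*omega = 9*12
L = 108 kg*m^2/s

108 kg*m^2/s


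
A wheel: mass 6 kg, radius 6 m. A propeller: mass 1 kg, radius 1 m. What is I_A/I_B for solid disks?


Given: M1=6 kg, R1=6 m, M2=1 kg, R2=1 m
For a disk: I = (1/2)*M*R^2, so I_A/I_B = (M1*R1^2)/(M2*R2^2)
M1*R1^2 = 6*36 = 216
M2*R2^2 = 1*1 = 1
I_A/I_B = 216/1 = 216

216


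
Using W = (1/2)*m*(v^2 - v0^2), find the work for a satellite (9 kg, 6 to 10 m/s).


Given: m = 9 kg, v0 = 6 m/s, v = 10 m/s
Using W = (1/2)*m*(v^2 - v0^2)
v^2 = 10^2 = 100
v0^2 = 6^2 = 36
v^2 - v0^2 = 100 - 36 = 64
W = (1/2)*9*64 = 288 J

288 J


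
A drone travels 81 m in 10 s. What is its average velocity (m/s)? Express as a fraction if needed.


Given: distance d = 81 m, time t = 10 s
Using v = d / t
v = 81 / 10
v = 81/10 m/s

81/10 m/s


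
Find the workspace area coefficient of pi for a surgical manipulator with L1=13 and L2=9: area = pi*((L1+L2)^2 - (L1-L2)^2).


Given: L1 = 13, L2 = 9
(L1+L2)^2 = (22)^2 = 484
(L1-L2)^2 = (4)^2 = 16
Difference = 484 - 16 = 468
This equals 4*L1*L2 = 4*13*9 = 468
Workspace area = 468*pi

468


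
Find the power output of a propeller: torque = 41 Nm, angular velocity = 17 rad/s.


Given: tau = 41 Nm, omega = 17 rad/s
Using P = tau * omega
P = 41 * 17
P = 697 W

697 W


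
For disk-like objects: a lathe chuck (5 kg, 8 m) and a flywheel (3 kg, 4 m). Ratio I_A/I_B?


Given: M1=5 kg, R1=8 m, M2=3 kg, R2=4 m
For a disk: I = (1/2)*M*R^2, so I_A/I_B = (M1*R1^2)/(M2*R2^2)
M1*R1^2 = 5*64 = 320
M2*R2^2 = 3*16 = 48
I_A/I_B = 320/48 = 20/3

20/3


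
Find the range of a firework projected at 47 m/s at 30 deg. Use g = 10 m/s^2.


Given: v0 = 47 m/s, theta = 30 deg, g = 10 m/s^2
sin(2*30) = sin(60) = sqrt(3)/2
Using R = v0^2 * sin(2*theta) / g
R = 47^2 * (sqrt(3)/2) / 10
R = 2209 * sqrt(3) / 20
R = 2209/20*sqrt(3) m

2209/20*sqrt(3) m


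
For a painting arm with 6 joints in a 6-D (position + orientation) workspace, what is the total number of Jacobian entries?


Given: task space dimension = 6, joints = 6
Jacobian is a 6 x 6 matrix
Total entries = rows * columns
Total = 6 * 6
Total = 36

36


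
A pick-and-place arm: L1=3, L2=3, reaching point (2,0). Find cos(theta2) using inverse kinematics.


Given: L1 = 3, L2 = 3, target (x, y) = (2, 0)
Using cos(theta2) = (x^2 + y^2 - L1^2 - L2^2) / (2*L1*L2)
x^2 + y^2 = 2^2 + 0 = 4
L1^2 + L2^2 = 9 + 9 = 18
Numerator = 4 - 18 = -14
Denominator = 2*3*3 = 18
cos(theta2) = -14/18 = -7/9

-7/9


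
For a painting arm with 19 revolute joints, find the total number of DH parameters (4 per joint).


Given: 19 joints, 4 DH parameters per joint (d, theta, a, alpha)
Total DH parameters = number_of_joints * 4
Total = 19 * 4
Total = 76

76


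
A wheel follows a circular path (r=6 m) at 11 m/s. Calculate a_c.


Given: v = 11 m/s, r = 6 m
Using a_c = v^2 / r
a_c = 11^2 / 6
a_c = 121 / 6
a_c = 121/6 m/s^2

121/6 m/s^2


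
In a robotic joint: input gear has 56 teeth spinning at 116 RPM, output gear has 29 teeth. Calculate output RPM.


Given: N1 = 56 teeth, w1 = 116 RPM, N2 = 29 teeth
Using N1*w1 = N2*w2
w2 = N1*w1 / N2
w2 = 56*116 / 29
w2 = 6496 / 29
w2 = 224 RPM

224 RPM


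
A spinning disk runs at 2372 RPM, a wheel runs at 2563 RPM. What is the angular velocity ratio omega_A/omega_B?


Given: RPM_A = 2372, RPM_B = 2563
omega = 2*pi*RPM/60, so omega_A/omega_B = RPM_A / RPM_B
omega_A/omega_B = 2372 / 2563
omega_A/omega_B = 2372/2563

2372/2563


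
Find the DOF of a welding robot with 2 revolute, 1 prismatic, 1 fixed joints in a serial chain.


Given: serial robot with 2 revolute, 1 prismatic, 1 fixed joints
DOF contribution per joint type: revolute=1, prismatic=1, spherical=3, fixed=0
DOF = 2*1 + 1*1 + 1*0
DOF = 3

3


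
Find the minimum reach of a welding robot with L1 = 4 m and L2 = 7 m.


Given: L1 = 4 m, L2 = 7 m
For a 2-link planar arm, min reach = |L1 - L2| (second link folded back)
Min reach = |4 - 7|
Min reach = 3 m

3 m


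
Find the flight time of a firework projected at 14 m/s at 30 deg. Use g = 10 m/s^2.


Given: v0 = 14 m/s, theta = 30 deg, g = 10 m/s^2
sin(30) = 1/2
Using T = 2*v0*sin(theta) / g
T = 2*14*1/2 / 10
T = 14 / 10
T = 7/5 s

7/5 s


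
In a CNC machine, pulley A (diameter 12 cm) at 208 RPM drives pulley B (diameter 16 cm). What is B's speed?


Given: D1 = 12 cm, w1 = 208 RPM, D2 = 16 cm
Using D1*w1 = D2*w2
w2 = D1*w1 / D2
w2 = 12*208 / 16
w2 = 2496 / 16
w2 = 156 RPM

156 RPM


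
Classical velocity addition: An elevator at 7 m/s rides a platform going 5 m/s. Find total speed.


Given: object velocity = 7 m/s, platform velocity = 5 m/s (same direction)
Using classical velocity addition: v_total = v_object + v_platform
v_total = 7 + 5
v_total = 12 m/s

12 m/s


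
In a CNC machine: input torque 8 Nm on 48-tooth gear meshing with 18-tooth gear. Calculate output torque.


Given: N1 = 48, N2 = 18, T1 = 8 Nm
Using T2/T1 = N2/N1
T2 = T1 * N2 / N1
T2 = 8 * 18 / 48
T2 = 144 / 48
T2 = 3 Nm

3 Nm


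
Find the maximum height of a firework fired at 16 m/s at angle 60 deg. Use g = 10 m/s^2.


Given: v0 = 16 m/s, theta = 60 deg, g = 10 m/s^2
sin^2(60) = 3/4
Using H = v0^2 * sin^2(theta) / (2*g)
H = 16^2 * 3/4 / (2*10)
H = 256 * 3/4 / 20
H = 192 / 20
H = 48/5 m

48/5 m


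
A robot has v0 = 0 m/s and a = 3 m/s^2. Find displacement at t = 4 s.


Given: v0 = 0 m/s, a = 3 m/s^2, t = 4 s
Using s = v0*t + (1/2)*a*t^2
s = 0*4 + (1/2)*3*4^2
s = 0 + (1/2)*48
s = 0 + 24
s = 24

24 m


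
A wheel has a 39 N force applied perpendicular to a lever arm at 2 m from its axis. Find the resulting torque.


Given: F = 39 N, r = 2 m, angle = 90 deg (perpendicular)
Using tau = F * r * sin(90)
sin(90) = 1
tau = 39 * 2 * 1
tau = 78 Nm

78 Nm


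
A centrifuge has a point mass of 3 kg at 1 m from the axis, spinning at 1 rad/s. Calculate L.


Given: m = 3 kg, r = 1 m, omega = 1 rad/s
For a point mass: I = m*r^2
I = 3*1^2 = 3*1 = 3
L = I*omega = 3*1
L = 3 kg*m^2/s

3 kg*m^2/s


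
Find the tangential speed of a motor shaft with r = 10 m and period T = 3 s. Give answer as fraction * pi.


Given: radius r = 10 m, period T = 3 s
Using v = 2*pi*r / T
v = 2*pi*10 / 3
v = 20*pi / 3
v = 20/3*pi m/s

20/3*pi m/s


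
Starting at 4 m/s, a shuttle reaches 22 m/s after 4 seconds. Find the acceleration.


Given: initial velocity v0 = 4 m/s, final velocity v = 22 m/s, time t = 4 s
Using a = (v - v0) / t
a = (22 - 4) / 4
a = 18 / 4
a = 9/2 m/s^2

9/2 m/s^2


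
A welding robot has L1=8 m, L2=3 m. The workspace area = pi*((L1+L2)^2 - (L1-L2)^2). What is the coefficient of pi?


Given: L1 = 8, L2 = 3
(L1+L2)^2 = (11)^2 = 121
(L1-L2)^2 = (5)^2 = 25
Difference = 121 - 25 = 96
This equals 4*L1*L2 = 4*8*3 = 96
Workspace area = 96*pi

96


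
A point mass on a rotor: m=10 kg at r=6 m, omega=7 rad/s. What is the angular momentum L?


Given: m = 10 kg, r = 6 m, omega = 7 rad/s
For a point mass: I = m*r^2
I = 10*6^2 = 10*36 = 360
L = I*omega = 360*7
L = 2520 kg*m^2/s

2520 kg*m^2/s


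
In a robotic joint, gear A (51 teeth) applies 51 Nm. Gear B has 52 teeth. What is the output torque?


Given: N1 = 51, N2 = 52, T1 = 51 Nm
Using T2/T1 = N2/N1
T2 = T1 * N2 / N1
T2 = 51 * 52 / 51
T2 = 2652 / 51
T2 = 52 Nm

52 Nm


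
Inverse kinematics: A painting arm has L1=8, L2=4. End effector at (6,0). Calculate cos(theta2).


Given: L1 = 8, L2 = 4, target (x, y) = (6, 0)
Using cos(theta2) = (x^2 + y^2 - L1^2 - L2^2) / (2*L1*L2)
x^2 + y^2 = 6^2 + 0 = 36
L1^2 + L2^2 = 64 + 16 = 80
Numerator = 36 - 80 = -44
Denominator = 2*8*4 = 64
cos(theta2) = -44/64 = -11/16

-11/16


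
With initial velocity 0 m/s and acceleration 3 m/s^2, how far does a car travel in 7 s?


Given: v0 = 0 m/s, a = 3 m/s^2, t = 7 s
Using s = v0*t + (1/2)*a*t^2
s = 0*7 + (1/2)*3*7^2
s = 0 + (1/2)*147
s = 0 + 147/2
s = 147/2

147/2 m


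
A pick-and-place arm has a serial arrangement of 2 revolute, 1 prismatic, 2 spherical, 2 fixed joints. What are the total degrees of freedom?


Given: serial robot with 2 revolute, 1 prismatic, 2 spherical, 2 fixed joints
DOF contribution per joint type: revolute=1, prismatic=1, spherical=3, fixed=0
DOF = 2*1 + 1*1 + 2*3 + 2*0
DOF = 9

9


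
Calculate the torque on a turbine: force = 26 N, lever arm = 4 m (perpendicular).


Given: F = 26 N, r = 4 m, angle = 90 deg (perpendicular)
Using tau = F * r * sin(90)
sin(90) = 1
tau = 26 * 4 * 1
tau = 104 Nm

104 Nm


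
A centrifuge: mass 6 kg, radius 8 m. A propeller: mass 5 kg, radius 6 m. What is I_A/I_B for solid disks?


Given: M1=6 kg, R1=8 m, M2=5 kg, R2=6 m
For a disk: I = (1/2)*M*R^2, so I_A/I_B = (M1*R1^2)/(M2*R2^2)
M1*R1^2 = 6*64 = 384
M2*R2^2 = 5*36 = 180
I_A/I_B = 384/180 = 32/15

32/15


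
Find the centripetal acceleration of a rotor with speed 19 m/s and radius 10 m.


Given: v = 19 m/s, r = 10 m
Using a_c = v^2 / r
a_c = 19^2 / 10
a_c = 361 / 10
a_c = 361/10 m/s^2

361/10 m/s^2


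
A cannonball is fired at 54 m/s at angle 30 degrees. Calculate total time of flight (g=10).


Given: v0 = 54 m/s, theta = 30 deg, g = 10 m/s^2
sin(30) = 1/2
Using T = 2*v0*sin(theta) / g
T = 2*54*1/2 / 10
T = 54 / 10
T = 27/5 s

27/5 s


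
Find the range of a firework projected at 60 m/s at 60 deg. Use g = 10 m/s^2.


Given: v0 = 60 m/s, theta = 60 deg, g = 10 m/s^2
sin(2*60) = sin(120) = sqrt(3)/2
Using R = v0^2 * sin(2*theta) / g
R = 60^2 * (sqrt(3)/2) / 10
R = 3600 * sqrt(3) / 20
R = 180*sqrt(3) m

180*sqrt(3) m


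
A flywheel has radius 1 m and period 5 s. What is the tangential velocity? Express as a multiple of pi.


Given: radius r = 1 m, period T = 5 s
Using v = 2*pi*r / T
v = 2*pi*1 / 5
v = 2*pi / 5
v = 2/5*pi m/s

2/5*pi m/s


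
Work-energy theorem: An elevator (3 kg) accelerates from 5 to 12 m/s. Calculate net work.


Given: m = 3 kg, v0 = 5 m/s, v = 12 m/s
Using W = (1/2)*m*(v^2 - v0^2)
v^2 = 12^2 = 144
v0^2 = 5^2 = 25
v^2 - v0^2 = 144 - 25 = 119
W = (1/2)*3*119 = 357/2 J

357/2 J


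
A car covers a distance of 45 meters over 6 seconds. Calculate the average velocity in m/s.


Given: distance d = 45 m, time t = 6 s
Using v = d / t
v = 45 / 6
v = 15/2 m/s

15/2 m/s


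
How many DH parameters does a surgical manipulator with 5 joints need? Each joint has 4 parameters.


Given: 5 joints, 4 DH parameters per joint (d, theta, a, alpha)
Total DH parameters = number_of_joints * 4
Total = 5 * 4
Total = 20

20


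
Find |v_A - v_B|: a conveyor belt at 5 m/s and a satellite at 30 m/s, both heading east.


Given: v_A = 5 m/s east, v_B = 30 m/s east
Both move in the same direction; relative speed = |v_A - v_B|
|5 - 30| = |-25|
= 25 m/s

25 m/s


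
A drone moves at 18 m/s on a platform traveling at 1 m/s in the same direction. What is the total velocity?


Given: object velocity = 18 m/s, platform velocity = 1 m/s (same direction)
Using classical velocity addition: v_total = v_object + v_platform
v_total = 18 + 1
v_total = 19 m/s

19 m/s


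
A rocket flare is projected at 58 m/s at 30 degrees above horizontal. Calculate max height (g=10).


Given: v0 = 58 m/s, theta = 30 deg, g = 10 m/s^2
sin^2(30) = 1/4
Using H = v0^2 * sin^2(theta) / (2*g)
H = 58^2 * 1/4 / (2*10)
H = 3364 * 1/4 / 20
H = 841 / 20
H = 841/20 m

841/20 m


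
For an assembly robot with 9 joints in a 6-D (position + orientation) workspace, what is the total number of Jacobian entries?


Given: task space dimension = 6, joints = 9
Jacobian is a 6 x 9 matrix
Total entries = rows * columns
Total = 6 * 9
Total = 54

54


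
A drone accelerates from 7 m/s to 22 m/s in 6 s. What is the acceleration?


Given: initial velocity v0 = 7 m/s, final velocity v = 22 m/s, time t = 6 s
Using a = (v - v0) / t
a = (22 - 7) / 6
a = 15 / 6
a = 5/2 m/s^2

5/2 m/s^2


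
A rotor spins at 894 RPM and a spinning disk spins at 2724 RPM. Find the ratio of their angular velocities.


Given: RPM_A = 894, RPM_B = 2724
omega = 2*pi*RPM/60, so omega_A/omega_B = RPM_A / RPM_B
omega_A/omega_B = 894 / 2724
omega_A/omega_B = 149/454

149/454


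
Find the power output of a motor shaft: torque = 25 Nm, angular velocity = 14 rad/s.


Given: tau = 25 Nm, omega = 14 rad/s
Using P = tau * omega
P = 25 * 14
P = 350 W

350 W


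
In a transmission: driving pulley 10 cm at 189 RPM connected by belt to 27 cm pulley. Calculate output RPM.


Given: D1 = 10 cm, w1 = 189 RPM, D2 = 27 cm
Using D1*w1 = D2*w2
w2 = D1*w1 / D2
w2 = 10*189 / 27
w2 = 1890 / 27
w2 = 70 RPM

70 RPM


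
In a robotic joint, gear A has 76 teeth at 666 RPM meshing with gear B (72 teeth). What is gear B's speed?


Given: N1 = 76 teeth, w1 = 666 RPM, N2 = 72 teeth
Using N1*w1 = N2*w2
w2 = N1*w1 / N2
w2 = 76*666 / 72
w2 = 50616 / 72
w2 = 703 RPM

703 RPM


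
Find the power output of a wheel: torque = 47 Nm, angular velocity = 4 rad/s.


Given: tau = 47 Nm, omega = 4 rad/s
Using P = tau * omega
P = 47 * 4
P = 188 W

188 W
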